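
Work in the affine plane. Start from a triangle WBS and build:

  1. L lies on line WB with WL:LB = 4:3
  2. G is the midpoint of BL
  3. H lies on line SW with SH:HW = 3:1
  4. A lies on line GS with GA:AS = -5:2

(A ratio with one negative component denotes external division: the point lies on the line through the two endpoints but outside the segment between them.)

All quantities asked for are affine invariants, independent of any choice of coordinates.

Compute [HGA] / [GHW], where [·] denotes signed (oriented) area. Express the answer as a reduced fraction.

Assign W = (0, 0), B = (1, 0), S = (0, 1) — the answer is frame-independent, so this choice is without loss of generality.
1. L lies on line WB with WL:LB = 4:3 ⇒ L = (4/7, 0)
2. G is the midpoint of BL ⇒ G = (11/14, 0)
3. H lies on line SW with SH:HW = 3:1 ⇒ H = (0, 1/4)
4. A lies on line GS with GA:AS = -5:2 ⇒ A = (-11/21, 5/3)
2·[HGA] = 55/56, 2·[GHW] = 11/56
[HGA]:[GHW] = 55/56:11/56 = 5

[HGA]:[GHW] = 5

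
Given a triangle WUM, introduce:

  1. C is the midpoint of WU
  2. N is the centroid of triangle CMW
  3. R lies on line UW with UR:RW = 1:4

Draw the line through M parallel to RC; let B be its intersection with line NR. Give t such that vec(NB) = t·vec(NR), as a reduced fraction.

Assign W = (0, 0), U = (1, 0), M = (0, 1) — the answer is frame-independent, so this choice is without loss of generality.
1. C is the midpoint of WU ⇒ C = (1/2, 0)
2. N is the centroid of triangle CMW ⇒ N = (1/6, 1/3)
3. R lies on line UW with UR:RW = 1:4 ⇒ R = (4/5, 0)
through M parallel to RC: direction (-3/10, 0); meets NR at B = (-11/10, 1)
B = N + t·(R−N) with t = -2

t = -2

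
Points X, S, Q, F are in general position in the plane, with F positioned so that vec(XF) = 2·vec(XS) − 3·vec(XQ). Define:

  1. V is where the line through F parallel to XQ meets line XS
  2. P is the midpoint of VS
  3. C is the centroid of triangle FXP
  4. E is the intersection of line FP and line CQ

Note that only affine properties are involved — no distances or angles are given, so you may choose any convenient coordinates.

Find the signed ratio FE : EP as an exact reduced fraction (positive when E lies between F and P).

Set X = (0, 0), S = (1, 0), Q = (0, 1), F = (2, -3); any affine frame gives the same invariant.
1. V is where the line through F parallel to XQ meets line XS ⇒ V = (2, 0)
2. P is the midpoint of VS ⇒ P = (3/2, 0)
3. C is the centroid of triangle FXP ⇒ C = (7/6, -1)
4. E is the intersection of line FP and line CQ ⇒ E = (28/15, -11/5)
E = F + t·(P−F) with t = 4/15, so FE:EP = t:(1−t) = 4/15:11/15

FE:EP = 4/11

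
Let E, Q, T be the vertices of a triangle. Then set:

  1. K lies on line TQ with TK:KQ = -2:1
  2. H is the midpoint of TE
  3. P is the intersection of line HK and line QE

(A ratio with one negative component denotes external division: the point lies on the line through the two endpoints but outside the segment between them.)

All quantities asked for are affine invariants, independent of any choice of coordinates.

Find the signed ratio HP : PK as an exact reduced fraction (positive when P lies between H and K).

Set E = (0, 0), Q = (1, 0), T = (0, 1); any affine frame gives the same invariant.
1. K lies on line TQ with TK:KQ = -2:1 ⇒ K = (2, -1)
2. H is the midpoint of TE ⇒ H = (0, 1/2)
3. P is the intersection of line HK and line QE ⇒ P = (2/3, 0)
P = H + t·(K−H) with t = 1/3, so HP:PK = t:(1−t) = 1/3:2/3

HP:PK = 1/2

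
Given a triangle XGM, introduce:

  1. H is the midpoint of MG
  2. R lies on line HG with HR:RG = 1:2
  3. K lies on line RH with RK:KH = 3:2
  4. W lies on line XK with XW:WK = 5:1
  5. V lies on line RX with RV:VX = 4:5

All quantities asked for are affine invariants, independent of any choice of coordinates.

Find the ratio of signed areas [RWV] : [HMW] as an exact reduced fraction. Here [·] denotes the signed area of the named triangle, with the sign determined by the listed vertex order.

[RWV]:[HMW] = 4/9

Work in coordinates with X = (0, 0), G = (1, 0), M = (0, 1).
1. H is the midpoint of MG ⇒ H = (1/2, 1/2)
2. R lies on line HG with HR:RG = 1:2 ⇒ R = (2/3, 1/3)
3. K lies on line RH with RK:KH = 3:2 ⇒ K = (17/30, 13/30)
4. W lies on line XK with XW:WK = 5:1 ⇒ W = (17/36, 13/36)
5. V lies on line RX with RV:VX = 4:5 ⇒ V = (10/27, 5/27)
2·[RWV] = 1/27, 2·[HMW] = 1/12
[RWV]:[HMW] = 1/27:1/12 = 4/9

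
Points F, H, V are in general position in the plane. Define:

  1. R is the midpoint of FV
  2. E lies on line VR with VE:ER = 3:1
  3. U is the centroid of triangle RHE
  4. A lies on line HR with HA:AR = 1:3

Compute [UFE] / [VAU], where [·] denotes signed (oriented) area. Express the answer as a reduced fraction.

Set F = (0, 0), H = (1, 0), V = (0, 1); any affine frame gives the same invariant.
1. R is the midpoint of FV ⇒ R = (0, 1/2)
2. E lies on line VR with VE:ER = 3:1 ⇒ E = (0, 5/8)
3. U is the centroid of triangle RHE ⇒ U = (1/3, 3/8)
4. A lies on line HR with HA:AR = 1:3 ⇒ A = (3/4, 1/8)
2·[UFE] = -5/24, 2·[VAU] = -17/96
[UFE]:[VAU] = -5/24:-17/96 = 20/17

[UFE]:[VAU] = 20/17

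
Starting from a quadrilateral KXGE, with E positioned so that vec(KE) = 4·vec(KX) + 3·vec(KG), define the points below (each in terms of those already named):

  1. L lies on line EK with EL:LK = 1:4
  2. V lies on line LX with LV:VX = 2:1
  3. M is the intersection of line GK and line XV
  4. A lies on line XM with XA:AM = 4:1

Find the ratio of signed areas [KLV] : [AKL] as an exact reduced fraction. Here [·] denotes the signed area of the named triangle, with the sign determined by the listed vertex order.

Set K = (0, 0), X = (1, 0), G = (0, 1), E = (4, 3); any affine frame gives the same invariant.
1. L lies on line EK with EL:LK = 1:4 ⇒ L = (16/5, 12/5)
2. V lies on line LX with LV:VX = 2:1 ⇒ V = (26/15, 4/5)
3. M is the intersection of line GK and line XV ⇒ M = (0, -12/11)
4. A lies on line XM with XA:AM = 4:1 ⇒ A = (1/5, -48/55)
2·[KLV] = -8/5, 2·[AKL] = -36/11
[KLV]:[AKL] = -8/5:-36/11 = 22/45

[KLV]:[AKL] = 22/45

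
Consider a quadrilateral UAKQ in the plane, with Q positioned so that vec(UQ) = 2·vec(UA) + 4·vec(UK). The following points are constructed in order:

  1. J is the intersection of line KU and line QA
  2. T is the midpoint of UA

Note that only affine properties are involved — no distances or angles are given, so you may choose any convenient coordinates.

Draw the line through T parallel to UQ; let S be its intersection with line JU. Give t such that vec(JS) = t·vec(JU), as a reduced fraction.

Choose coordinates U = (0, 0), A = (1, 0), K = (0, 1), Q = (2, 4).
1. J is the intersection of line KU and line QA ⇒ J = (0, -4)
2. T is the midpoint of UA ⇒ T = (1/2, 0)
through T parallel to UQ: direction (2, 4); meets JU at S = (0, -1)
S = J + t·(U−J) with t = 3/4

t = 3/4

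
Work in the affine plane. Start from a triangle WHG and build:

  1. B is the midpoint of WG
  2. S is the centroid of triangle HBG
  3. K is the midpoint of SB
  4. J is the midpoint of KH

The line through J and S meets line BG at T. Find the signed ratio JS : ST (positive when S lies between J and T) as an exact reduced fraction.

Assign W = (0, 0), H = (1, 0), G = (0, 1) — the answer is frame-independent, so this choice is without loss of generality.
1. B is the midpoint of WG ⇒ B = (0, 1/2)
2. S is the centroid of triangle HBG ⇒ S = (1/3, 1/2)
3. K is the midpoint of SB ⇒ K = (1/6, 1/2)
4. J is the midpoint of KH ⇒ J = (7/12, 1/4)
line JS meets BG at T = (0, 5/6)
S = J + t·(T−J) with t = 3/7, so JS:ST = 3/7:4/7

JS:ST = 3/4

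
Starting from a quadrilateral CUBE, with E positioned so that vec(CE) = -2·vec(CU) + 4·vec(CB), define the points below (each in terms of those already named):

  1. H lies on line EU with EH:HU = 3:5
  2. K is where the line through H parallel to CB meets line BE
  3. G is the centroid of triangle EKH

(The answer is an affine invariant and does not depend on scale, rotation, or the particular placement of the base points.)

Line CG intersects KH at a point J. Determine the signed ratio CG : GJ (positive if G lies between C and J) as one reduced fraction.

CG:GJ = -10/3

Assign C = (0, 0), U = (1, 0), B = (0, 1), E = (-2, 4) — the answer is frame-independent, so this choice is without loss of generality.
1. H lies on line EU with EH:HU = 3:5 ⇒ H = (-7/8, 5/2)
2. K is where the line through H parallel to CB meets line BE ⇒ K = (-7/8, 37/16)
3. G is the centroid of triangle EKH ⇒ G = (-5/4, 47/16)
line CG meets KH at J = (-7/8, 329/160)
G = C + t·(J−C) with t = 10/7, so CG:GJ = 10/7:-3/7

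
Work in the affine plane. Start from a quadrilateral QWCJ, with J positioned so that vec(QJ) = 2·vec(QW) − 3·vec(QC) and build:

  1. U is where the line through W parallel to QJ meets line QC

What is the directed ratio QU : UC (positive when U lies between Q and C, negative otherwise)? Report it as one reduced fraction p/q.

QU:UC = -3

Work in coordinates with Q = (0, 0), W = (1, 0), C = (0, 1), J = (2, -3).
1. U is where the line through W parallel to QJ meets line QC ⇒ U = (0, 3/2)
U = Q + t·(C−Q) with t = 3/2, so QU:UC = t:(1−t) = 3/2:-1/2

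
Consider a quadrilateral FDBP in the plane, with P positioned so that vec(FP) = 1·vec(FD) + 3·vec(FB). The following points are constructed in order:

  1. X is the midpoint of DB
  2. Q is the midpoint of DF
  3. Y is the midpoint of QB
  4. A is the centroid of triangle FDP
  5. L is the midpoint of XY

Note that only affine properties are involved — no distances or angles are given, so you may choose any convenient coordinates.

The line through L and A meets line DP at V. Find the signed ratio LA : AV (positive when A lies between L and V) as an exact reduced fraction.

LA:AV = 7/8

Choose coordinates F = (0, 0), D = (1, 0), B = (0, 1), P = (1, 3).
1. X is the midpoint of DB ⇒ X = (1/2, 1/2)
2. Q is the midpoint of DF ⇒ Q = (1/2, 0)
3. Y is the midpoint of QB ⇒ Y = (1/4, 1/2)
4. A is the centroid of triangle FDP ⇒ A = (2/3, 1)
5. L is the midpoint of XY ⇒ L = (3/8, 1/2)
line LA meets DP at V = (1, 11/7)
A = L + t·(V−L) with t = 7/15, so LA:AV = 7/15:8/15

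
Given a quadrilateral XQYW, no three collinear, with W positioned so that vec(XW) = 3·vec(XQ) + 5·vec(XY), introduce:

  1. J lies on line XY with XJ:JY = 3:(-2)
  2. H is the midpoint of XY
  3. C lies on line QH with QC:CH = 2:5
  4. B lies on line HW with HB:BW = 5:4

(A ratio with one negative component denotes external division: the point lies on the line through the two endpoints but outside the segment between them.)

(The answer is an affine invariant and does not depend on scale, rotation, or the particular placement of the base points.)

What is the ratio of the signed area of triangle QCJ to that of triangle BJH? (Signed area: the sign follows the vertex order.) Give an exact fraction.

[QCJ]:[BJH] = -6/35

Set X = (0, 0), Q = (1, 0), Y = (0, 1), W = (3, 5); any affine frame gives the same invariant.
1. J lies on line XY with XJ:JY = 3:(-2) ⇒ J = (0, 3)
2. H is the midpoint of XY ⇒ H = (0, 1/2)
3. C lies on line QH with QC:CH = 2:5 ⇒ C = (5/7, 1/7)
4. B lies on line HW with HB:BW = 5:4 ⇒ B = (5/3, 3)
2·[QCJ] = -5/7, 2·[BJH] = 25/6
[QCJ]:[BJH] = -5/7:25/6 = -6/35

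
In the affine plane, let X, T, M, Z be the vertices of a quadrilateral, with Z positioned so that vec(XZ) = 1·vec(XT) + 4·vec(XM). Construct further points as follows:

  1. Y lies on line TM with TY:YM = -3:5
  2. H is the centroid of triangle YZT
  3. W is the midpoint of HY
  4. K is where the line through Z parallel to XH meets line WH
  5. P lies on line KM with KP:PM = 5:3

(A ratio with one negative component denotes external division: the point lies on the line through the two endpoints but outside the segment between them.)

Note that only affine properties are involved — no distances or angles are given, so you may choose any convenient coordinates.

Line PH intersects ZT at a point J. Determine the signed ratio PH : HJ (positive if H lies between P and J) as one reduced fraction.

PH:HJ = -36/13

Set X = (0, 0), T = (1, 0), M = (0, 1), Z = (1, 4); any affine frame gives the same invariant.
1. Y lies on line TM with TY:YM = -3:5 ⇒ Y = (5/2, -3/2)
2. H is the centroid of triangle YZT ⇒ H = (3/2, 5/6)
3. W is the midpoint of HY ⇒ W = (2, -1/3)
4. K is where the line through Z parallel to XH meets line WH ⇒ K = (4/13, 47/13)
5. P lies on line KM with KP:PM = 5:3 ⇒ P = (3/26, 103/52)
line PH meets ZT at J = (1, 539/432)
H = P + t·(J−P) with t = 36/23, so PH:HJ = 36/23:-13/23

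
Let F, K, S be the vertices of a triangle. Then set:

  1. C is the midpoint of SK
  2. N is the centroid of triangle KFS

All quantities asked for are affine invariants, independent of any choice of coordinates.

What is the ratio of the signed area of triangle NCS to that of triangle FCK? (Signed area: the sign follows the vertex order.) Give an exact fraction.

[NCS]:[FCK] = -1/3

Choose coordinates F = (0, 0), K = (1, 0), S = (0, 1).
1. C is the midpoint of SK ⇒ C = (1/2, 1/2)
2. N is the centroid of triangle KFS ⇒ N = (1/3, 1/3)
2·[NCS] = 1/6, 2·[FCK] = -1/2
[NCS]:[FCK] = 1/6:-1/2 = -1/3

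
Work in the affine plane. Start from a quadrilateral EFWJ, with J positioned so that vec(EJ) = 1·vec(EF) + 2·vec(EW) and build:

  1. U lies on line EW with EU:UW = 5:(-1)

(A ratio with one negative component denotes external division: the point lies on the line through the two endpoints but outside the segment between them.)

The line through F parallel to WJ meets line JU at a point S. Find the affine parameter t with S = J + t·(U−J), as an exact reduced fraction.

t = -8

Choose coordinates E = (0, 0), F = (1, 0), W = (0, 1), J = (1, 2).
1. U lies on line EW with EU:UW = 5:(-1) ⇒ U = (0, 5/4)
through F parallel to WJ: direction (1, 1); meets JU at S = (9, 8)
S = J + t·(U−J) with t = -8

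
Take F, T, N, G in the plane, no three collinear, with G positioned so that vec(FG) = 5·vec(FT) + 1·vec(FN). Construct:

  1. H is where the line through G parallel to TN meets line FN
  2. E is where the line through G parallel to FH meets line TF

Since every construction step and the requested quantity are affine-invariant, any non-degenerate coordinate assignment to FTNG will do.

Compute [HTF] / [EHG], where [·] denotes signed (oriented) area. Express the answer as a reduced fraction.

[HTF]:[EHG] = 6/5

Work in coordinates with F = (0, 0), T = (1, 0), N = (0, 1), G = (5, 1).
1. H is where the line through G parallel to TN meets line FN ⇒ H = (0, 6)
2. E is where the line through G parallel to FH meets line TF ⇒ E = (5, 0)
2·[HTF] = -6, 2·[EHG] = -5
[HTF]:[EHG] = -6:-5 = 6/5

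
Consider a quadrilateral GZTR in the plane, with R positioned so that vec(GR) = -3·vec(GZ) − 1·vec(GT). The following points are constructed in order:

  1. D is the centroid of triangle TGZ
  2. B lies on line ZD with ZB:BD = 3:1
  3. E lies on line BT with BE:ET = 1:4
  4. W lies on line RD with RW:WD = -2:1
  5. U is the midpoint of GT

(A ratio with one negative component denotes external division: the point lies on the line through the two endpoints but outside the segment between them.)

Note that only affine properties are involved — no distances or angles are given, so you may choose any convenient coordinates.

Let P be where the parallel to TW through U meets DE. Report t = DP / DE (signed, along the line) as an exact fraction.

t = 25/6

Set G = (0, 0), Z = (1, 0), T = (0, 1), R = (-3, -1); any affine frame gives the same invariant.
1. D is the centroid of triangle TGZ ⇒ D = (1/3, 1/3)
2. B lies on line ZD with ZB:BD = 3:1 ⇒ B = (1/2, 1/4)
3. E lies on line BT with BE:ET = 1:4 ⇒ E = (2/5, 2/5)
4. W lies on line RD with RW:WD = -2:1 ⇒ W = (11/3, 5/3)
5. U is the midpoint of GT ⇒ U = (0, 1/2)
through U parallel to TW: direction (11/3, 2/3); meets DE at P = (11/18, 11/18)
P = D + t·(E−D) with t = 25/6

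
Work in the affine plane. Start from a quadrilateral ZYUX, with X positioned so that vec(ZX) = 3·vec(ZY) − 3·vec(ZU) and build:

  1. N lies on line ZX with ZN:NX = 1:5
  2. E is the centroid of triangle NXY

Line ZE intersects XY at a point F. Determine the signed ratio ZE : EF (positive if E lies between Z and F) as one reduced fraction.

ZE:EF = 13/5

Assign Z = (0, 0), Y = (1, 0), U = (0, 1), X = (3, -3) — the answer is frame-independent, so this choice is without loss of generality.
1. N lies on line ZX with ZN:NX = 1:5 ⇒ N = (1/2, -1/2)
2. E is the centroid of triangle NXY ⇒ E = (3/2, -7/6)
line ZE meets XY at F = (27/13, -21/13)
E = Z + t·(F−Z) with t = 13/18, so ZE:EF = 13/18:5/18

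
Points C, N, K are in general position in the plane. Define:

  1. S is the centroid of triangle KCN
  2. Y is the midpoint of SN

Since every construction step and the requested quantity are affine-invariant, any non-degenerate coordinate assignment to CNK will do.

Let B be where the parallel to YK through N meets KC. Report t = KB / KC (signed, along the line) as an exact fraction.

Choose coordinates C = (0, 0), N = (1, 0), K = (0, 1).
1. S is the centroid of triangle KCN ⇒ S = (1/3, 1/3)
2. Y is the midpoint of SN ⇒ Y = (2/3, 1/6)
through N parallel to YK: direction (-2/3, 5/6); meets KC at B = (0, 5/4)
B = K + t·(C−K) with t = -1/4

t = -1/4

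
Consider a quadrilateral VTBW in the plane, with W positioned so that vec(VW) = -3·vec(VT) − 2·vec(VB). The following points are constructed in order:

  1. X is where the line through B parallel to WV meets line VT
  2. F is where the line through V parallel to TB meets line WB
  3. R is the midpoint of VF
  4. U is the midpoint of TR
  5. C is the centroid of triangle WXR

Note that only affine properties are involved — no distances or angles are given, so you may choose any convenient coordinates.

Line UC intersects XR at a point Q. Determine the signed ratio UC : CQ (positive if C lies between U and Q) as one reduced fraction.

UC:CQ = -19/34

Choose coordinates V = (0, 0), T = (1, 0), B = (0, 1), W = (-3, -2).
1. X is where the line through B parallel to WV meets line VT ⇒ X = (-3/2, 0)
2. F is where the line through V parallel to TB meets line WB ⇒ F = (-1/2, 1/2)
3. R is the midpoint of VF ⇒ R = (-1/4, 1/4)
4. U is the midpoint of TR ⇒ U = (3/8, 1/8)
5. C is the centroid of triangle WXR ⇒ C = (-19/12, -7/12)
line UC meets XR at Q = (73/38, 13/19)
C = U + t·(Q−U) with t = -19/15, so UC:CQ = -19/15:34/15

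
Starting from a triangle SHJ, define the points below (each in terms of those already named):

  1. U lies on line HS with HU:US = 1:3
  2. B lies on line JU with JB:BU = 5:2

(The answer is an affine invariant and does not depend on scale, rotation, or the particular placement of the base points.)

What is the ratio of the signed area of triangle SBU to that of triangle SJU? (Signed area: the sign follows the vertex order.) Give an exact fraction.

[SBU]:[SJU] = 2/7

Choose coordinates S = (0, 0), H = (1, 0), J = (0, 1).
1. U lies on line HS with HU:US = 1:3 ⇒ U = (3/4, 0)
2. B lies on line JU with JB:BU = 5:2 ⇒ B = (15/28, 2/7)
2·[SBU] = -3/14, 2·[SJU] = -3/4
[SBU]:[SJU] = -3/14:-3/4 = 2/7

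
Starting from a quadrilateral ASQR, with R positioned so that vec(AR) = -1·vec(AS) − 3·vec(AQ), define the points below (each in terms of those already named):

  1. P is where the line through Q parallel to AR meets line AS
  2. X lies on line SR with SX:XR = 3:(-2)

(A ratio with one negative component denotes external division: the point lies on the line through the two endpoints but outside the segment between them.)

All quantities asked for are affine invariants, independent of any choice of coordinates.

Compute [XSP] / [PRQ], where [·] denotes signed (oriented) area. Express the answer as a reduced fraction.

[XSP]:[PRQ] = 36

Assign A = (0, 0), S = (1, 0), Q = (0, 1), R = (-1, -3) — the answer is frame-independent, so this choice is without loss of generality.
1. P is where the line through Q parallel to AR meets line AS ⇒ P = (-1/3, 0)
2. X lies on line SR with SX:XR = 3:(-2) ⇒ X = (-5, -9)
2·[XSP] = 12, 2·[PRQ] = 1/3
[XSP]:[PRQ] = 12:1/3 = 36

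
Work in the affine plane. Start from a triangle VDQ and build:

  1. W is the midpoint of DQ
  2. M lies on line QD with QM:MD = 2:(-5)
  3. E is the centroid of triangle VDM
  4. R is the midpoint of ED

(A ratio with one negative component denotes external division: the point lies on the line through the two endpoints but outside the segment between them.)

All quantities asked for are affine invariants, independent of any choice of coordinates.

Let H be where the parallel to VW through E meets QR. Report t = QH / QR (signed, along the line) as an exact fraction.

t = 10/23

Set V = (0, 0), D = (1, 0), Q = (0, 1); any affine frame gives the same invariant.
1. W is the midpoint of DQ ⇒ W = (1/2, 1/2)
2. M lies on line QD with QM:MD = 2:(-5) ⇒ M = (-2/3, 5/3)
3. E is the centroid of triangle VDM ⇒ E = (1/9, 5/9)
4. R is the midpoint of ED ⇒ R = (5/9, 5/18)
through E parallel to VW: direction (1/2, 1/2); meets QR at H = (50/207, 142/207)
H = Q + t·(R−Q) with t = 10/23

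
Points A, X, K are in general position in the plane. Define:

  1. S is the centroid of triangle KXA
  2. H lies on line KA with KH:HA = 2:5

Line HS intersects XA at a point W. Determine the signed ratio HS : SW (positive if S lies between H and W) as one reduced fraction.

Assign A = (0, 0), X = (1, 0), K = (0, 1) — the answer is frame-independent, so this choice is without loss of generality.
1. S is the centroid of triangle KXA ⇒ S = (1/3, 1/3)
2. H lies on line KA with KH:HA = 2:5 ⇒ H = (0, 5/7)
line HS meets XA at W = (5/8, 0)
S = H + t·(W−H) with t = 8/15, so HS:SW = 8/15:7/15

HS:SW = 8/7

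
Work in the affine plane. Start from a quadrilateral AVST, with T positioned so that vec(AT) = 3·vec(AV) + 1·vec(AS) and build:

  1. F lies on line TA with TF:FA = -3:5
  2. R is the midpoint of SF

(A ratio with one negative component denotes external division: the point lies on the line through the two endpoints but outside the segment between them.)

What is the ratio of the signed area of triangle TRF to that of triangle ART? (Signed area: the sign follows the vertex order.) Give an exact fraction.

[TRF]:[ART] = 3/2

Work in coordinates with A = (0, 0), V = (1, 0), S = (0, 1), T = (3, 1).
1. F lies on line TA with TF:FA = -3:5 ⇒ F = (15/2, 5/2)
2. R is the midpoint of SF ⇒ R = (15/4, 7/4)
2·[TRF] = -9/4, 2·[ART] = -3/2
[TRF]:[ART] = -9/4:-3/2 = 3/2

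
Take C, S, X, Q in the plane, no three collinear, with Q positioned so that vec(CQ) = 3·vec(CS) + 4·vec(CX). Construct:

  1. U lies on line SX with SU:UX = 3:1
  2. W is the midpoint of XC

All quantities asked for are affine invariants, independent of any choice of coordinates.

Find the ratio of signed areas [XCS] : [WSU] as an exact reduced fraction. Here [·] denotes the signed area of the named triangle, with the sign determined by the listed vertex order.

Assign C = (0, 0), S = (1, 0), X = (0, 1), Q = (3, 4) — the answer is frame-independent, so this choice is without loss of generality.
1. U lies on line SX with SU:UX = 3:1 ⇒ U = (1/4, 3/4)
2. W is the midpoint of XC ⇒ W = (0, 1/2)
2·[XCS] = 1, 2·[WSU] = 3/8
[XCS]:[WSU] = 1:3/8 = 8/3

[XCS]:[WSU] = 8/3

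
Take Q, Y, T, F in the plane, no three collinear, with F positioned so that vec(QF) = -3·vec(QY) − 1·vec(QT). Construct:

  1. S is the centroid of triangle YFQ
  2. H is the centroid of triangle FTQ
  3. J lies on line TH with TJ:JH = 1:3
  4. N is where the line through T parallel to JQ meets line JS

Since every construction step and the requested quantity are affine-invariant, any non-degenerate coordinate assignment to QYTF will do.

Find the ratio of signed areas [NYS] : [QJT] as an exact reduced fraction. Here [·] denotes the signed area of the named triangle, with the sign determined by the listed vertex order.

[NYS]:[QJT] = 200/21

Work in coordinates with Q = (0, 0), Y = (1, 0), T = (0, 1), F = (-3, -1).
1. S is the centroid of triangle YFQ ⇒ S = (-2/3, -1/3)
2. H is the centroid of triangle FTQ ⇒ H = (-1, 0)
3. J lies on line TH with TJ:JH = 1:3 ⇒ J = (-1/4, 3/4)
4. N is where the line through T parallel to JQ meets line JS ⇒ N = (-1/14, 17/14)
2·[NYS] = -50/21, 2·[QJT] = -1/4
[NYS]:[QJT] = -50/21:-1/4 = 200/21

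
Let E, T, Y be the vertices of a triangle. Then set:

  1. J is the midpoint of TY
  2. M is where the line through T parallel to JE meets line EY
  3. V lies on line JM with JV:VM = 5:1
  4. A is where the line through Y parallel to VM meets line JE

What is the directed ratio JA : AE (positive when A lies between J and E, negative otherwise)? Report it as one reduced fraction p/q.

JA:AE = -2

Choose coordinates E = (0, 0), T = (1, 0), Y = (0, 1).
1. J is the midpoint of TY ⇒ J = (1/2, 1/2)
2. M is where the line through T parallel to JE meets line EY ⇒ M = (0, -1)
3. V lies on line JM with JV:VM = 5:1 ⇒ V = (1/12, -3/4)
4. A is where the line through Y parallel to VM meets line JE ⇒ A = (-1/2, -1/2)
A = J + t·(E−J) with t = 2, so JA:AE = t:(1−t) = 2:-1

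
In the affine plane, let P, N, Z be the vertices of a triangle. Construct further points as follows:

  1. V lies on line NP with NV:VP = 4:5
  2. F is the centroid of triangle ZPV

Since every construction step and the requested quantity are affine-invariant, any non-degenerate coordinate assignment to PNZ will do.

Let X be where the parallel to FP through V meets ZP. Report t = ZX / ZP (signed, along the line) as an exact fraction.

Choose coordinates P = (0, 0), N = (1, 0), Z = (0, 1).
1. V lies on line NP with NV:VP = 4:5 ⇒ V = (5/9, 0)
2. F is the centroid of triangle ZPV ⇒ F = (5/27, 1/3)
through V parallel to FP: direction (-5/27, -1/3); meets ZP at X = (0, -1)
X = Z + t·(P−Z) with t = 2

t = 2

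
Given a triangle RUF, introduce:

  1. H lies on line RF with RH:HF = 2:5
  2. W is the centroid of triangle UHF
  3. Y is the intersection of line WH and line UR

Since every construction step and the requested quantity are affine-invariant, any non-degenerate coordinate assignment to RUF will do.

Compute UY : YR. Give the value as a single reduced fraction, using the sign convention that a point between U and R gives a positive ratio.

Assign R = (0, 0), U = (1, 0), F = (0, 1) — the answer is frame-independent, so this choice is without loss of generality.
1. H lies on line RF with RH:HF = 2:5 ⇒ H = (0, 2/7)
2. W is the centroid of triangle UHF ⇒ W = (1/3, 3/7)
3. Y is the intersection of line WH and line UR ⇒ Y = (-2/3, 0)
Y = U + t·(R−U) with t = 5/3, so UY:YR = t:(1−t) = 5/3:-2/3

UY:YR = -5/2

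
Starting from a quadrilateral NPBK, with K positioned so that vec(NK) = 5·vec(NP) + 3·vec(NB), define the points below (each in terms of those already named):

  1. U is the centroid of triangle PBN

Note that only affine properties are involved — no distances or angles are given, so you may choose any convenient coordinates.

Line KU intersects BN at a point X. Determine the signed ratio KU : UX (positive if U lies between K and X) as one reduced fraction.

Work in coordinates with N = (0, 0), P = (1, 0), B = (0, 1), K = (5, 3).
1. U is the centroid of triangle PBN ⇒ U = (1/3, 1/3)
line KU meets BN at X = (0, 1/7)
U = K + t·(X−K) with t = 14/15, so KU:UX = 14/15:1/15

KU:UX = 14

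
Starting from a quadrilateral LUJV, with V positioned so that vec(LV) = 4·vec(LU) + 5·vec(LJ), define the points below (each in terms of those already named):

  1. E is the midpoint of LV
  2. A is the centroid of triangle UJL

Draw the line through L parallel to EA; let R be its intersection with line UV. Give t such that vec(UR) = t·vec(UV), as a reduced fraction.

Assign L = (0, 0), U = (1, 0), J = (0, 1), V = (4, 5) — the answer is frame-independent, so this choice is without loss of generality.
1. E is the midpoint of LV ⇒ E = (2, 5/2)
2. A is the centroid of triangle UJL ⇒ A = (1/3, 1/3)
through L parallel to EA: direction (-5/3, -13/6); meets UV at R = (50/11, 65/11)
R = U + t·(V−U) with t = 13/11

t = 13/11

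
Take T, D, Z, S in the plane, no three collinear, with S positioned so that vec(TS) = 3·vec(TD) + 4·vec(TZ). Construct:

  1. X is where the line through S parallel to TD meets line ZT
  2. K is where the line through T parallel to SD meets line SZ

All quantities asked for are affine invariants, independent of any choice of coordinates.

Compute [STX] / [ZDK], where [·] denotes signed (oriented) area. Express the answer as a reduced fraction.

Assign T = (0, 0), D = (1, 0), Z = (0, 1), S = (3, 4) — the answer is frame-independent, so this choice is without loss of generality.
1. X is where the line through S parallel to TD meets line ZT ⇒ X = (0, 4)
2. K is where the line through T parallel to SD meets line SZ ⇒ K = (1, 2)
2·[STX] = -12, 2·[ZDK] = 2
[STX]:[ZDK] = -12:2 = -6

[STX]:[ZDK] = -6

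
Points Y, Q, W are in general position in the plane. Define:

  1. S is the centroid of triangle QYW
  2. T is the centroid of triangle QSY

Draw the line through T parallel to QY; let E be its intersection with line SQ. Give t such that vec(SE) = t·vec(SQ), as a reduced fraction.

Work in coordinates with Y = (0, 0), Q = (1, 0), W = (0, 1).
1. S is the centroid of triangle QYW ⇒ S = (1/3, 1/3)
2. T is the centroid of triangle QSY ⇒ T = (4/9, 1/9)
through T parallel to QY: direction (-1, 0); meets SQ at E = (7/9, 1/9)
E = S + t·(Q−S) with t = 2/3

t = 2/3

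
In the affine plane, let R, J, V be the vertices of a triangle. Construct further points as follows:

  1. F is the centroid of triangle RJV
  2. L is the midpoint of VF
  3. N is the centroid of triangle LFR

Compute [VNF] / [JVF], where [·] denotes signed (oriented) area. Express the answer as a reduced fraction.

[VNF]:[JVF] = 1/3

Work in coordinates with R = (0, 0), J = (1, 0), V = (0, 1).
1. F is the centroid of triangle RJV ⇒ F = (1/3, 1/3)
2. L is the midpoint of VF ⇒ L = (1/6, 2/3)
3. N is the centroid of triangle LFR ⇒ N = (1/6, 1/3)
2·[VNF] = 1/9, 2·[JVF] = 1/3
[VNF]:[JVF] = 1/9:1/3 = 1/3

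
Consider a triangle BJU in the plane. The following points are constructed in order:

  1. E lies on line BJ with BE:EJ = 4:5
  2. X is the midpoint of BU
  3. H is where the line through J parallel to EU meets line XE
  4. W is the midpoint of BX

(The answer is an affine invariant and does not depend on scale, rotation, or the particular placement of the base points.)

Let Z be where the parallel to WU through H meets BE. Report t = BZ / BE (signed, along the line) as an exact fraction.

Choose coordinates B = (0, 0), J = (1, 0), U = (0, 1).
1. E lies on line BJ with BE:EJ = 4:5 ⇒ E = (4/9, 0)
2. X is the midpoint of BU ⇒ X = (0, 1/2)
3. H is where the line through J parallel to EU meets line XE ⇒ H = (14/9, -5/4)
4. W is the midpoint of BX ⇒ W = (0, 1/4)
through H parallel to WU: direction (0, 3/4); meets BE at Z = (14/9, 0)
Z = B + t·(E−B) with t = 7/2

t = 7/2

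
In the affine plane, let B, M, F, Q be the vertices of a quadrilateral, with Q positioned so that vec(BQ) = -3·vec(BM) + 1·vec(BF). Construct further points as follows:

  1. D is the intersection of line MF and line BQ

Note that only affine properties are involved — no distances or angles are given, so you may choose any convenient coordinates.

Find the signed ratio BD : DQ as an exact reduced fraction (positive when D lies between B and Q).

Choose coordinates B = (0, 0), M = (1, 0), F = (0, 1), Q = (-3, 1).
1. D is the intersection of line MF and line BQ ⇒ D = (3/2, -1/2)
D = B + t·(Q−B) with t = -1/2, so BD:DQ = t:(1−t) = -1/2:3/2

BD:DQ = -1/3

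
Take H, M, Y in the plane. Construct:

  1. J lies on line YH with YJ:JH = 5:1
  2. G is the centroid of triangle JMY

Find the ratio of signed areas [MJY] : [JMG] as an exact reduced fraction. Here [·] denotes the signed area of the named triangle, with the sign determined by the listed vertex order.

Work in coordinates with H = (0, 0), M = (1, 0), Y = (0, 1).
1. J lies on line YH with YJ:JH = 5:1 ⇒ J = (0, 1/6)
2. G is the centroid of triangle JMY ⇒ G = (1/3, 7/18)
2·[MJY] = -5/6, 2·[JMG] = 5/18
[MJY]:[JMG] = -5/6:5/18 = -3

[MJY]:[JMG] = -3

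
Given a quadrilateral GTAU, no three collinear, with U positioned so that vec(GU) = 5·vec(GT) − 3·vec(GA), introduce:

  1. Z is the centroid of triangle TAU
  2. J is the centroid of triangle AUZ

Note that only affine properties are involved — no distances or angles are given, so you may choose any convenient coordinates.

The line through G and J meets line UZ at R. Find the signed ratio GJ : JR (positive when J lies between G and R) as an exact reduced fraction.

Assign G = (0, 0), T = (1, 0), A = (0, 1), U = (5, -3) — the answer is frame-independent, so this choice is without loss of generality.
1. Z is the centroid of triangle TAU ⇒ Z = (2, -2/3)
2. J is the centroid of triangle AUZ ⇒ J = (7/3, -8/9)
line GJ meets UZ at R = (56/25, -64/75)
J = G + t·(R−G) with t = 25/24, so GJ:JR = 25/24:-1/24

GJ:JR = -25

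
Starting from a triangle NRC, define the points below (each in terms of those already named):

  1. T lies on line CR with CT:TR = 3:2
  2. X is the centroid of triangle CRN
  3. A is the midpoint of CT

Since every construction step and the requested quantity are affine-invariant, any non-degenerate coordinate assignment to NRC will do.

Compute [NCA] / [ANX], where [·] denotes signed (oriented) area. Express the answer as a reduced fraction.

Work in coordinates with N = (0, 0), R = (1, 0), C = (0, 1).
1. T lies on line CR with CT:TR = 3:2 ⇒ T = (3/5, 2/5)
2. X is the centroid of triangle CRN ⇒ X = (1/3, 1/3)
3. A is the midpoint of CT ⇒ A = (3/10, 7/10)
2·[NCA] = -3/10, 2·[ANX] = 2/15
[NCA]:[ANX] = -3/10:2/15 = -9/4

[NCA]:[ANX] = -9/4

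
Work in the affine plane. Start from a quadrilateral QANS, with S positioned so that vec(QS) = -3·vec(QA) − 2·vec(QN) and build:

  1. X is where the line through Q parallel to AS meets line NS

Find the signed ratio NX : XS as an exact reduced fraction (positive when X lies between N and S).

NX:XS = 2

Set Q = (0, 0), A = (1, 0), N = (0, 1), S = (-3, -2); any affine frame gives the same invariant.
1. X is where the line through Q parallel to AS meets line NS ⇒ X = (-2, -1)
X = N + t·(S−N) with t = 2/3, so NX:XS = t:(1−t) = 2/3:1/3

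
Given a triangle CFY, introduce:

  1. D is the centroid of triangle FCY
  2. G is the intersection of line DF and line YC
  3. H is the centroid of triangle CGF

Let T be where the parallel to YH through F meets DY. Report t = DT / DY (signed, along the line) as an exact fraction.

t = -8

Assign C = (0, 0), F = (1, 0), Y = (0, 1) — the answer is frame-independent, so this choice is without loss of generality.
1. D is the centroid of triangle FCY ⇒ D = (1/3, 1/3)
2. G is the intersection of line DF and line YC ⇒ G = (0, 1/2)
3. H is the centroid of triangle CGF ⇒ H = (1/3, 1/6)
through F parallel to YH: direction (1/3, -5/6); meets DY at T = (3, -5)
T = D + t·(Y−D) with t = -8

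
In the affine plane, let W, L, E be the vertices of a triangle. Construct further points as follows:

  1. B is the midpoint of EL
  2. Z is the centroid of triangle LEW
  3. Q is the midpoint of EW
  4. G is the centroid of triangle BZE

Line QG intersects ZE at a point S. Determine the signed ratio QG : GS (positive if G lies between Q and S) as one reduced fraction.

Assign W = (0, 0), L = (1, 0), E = (0, 1) — the answer is frame-independent, so this choice is without loss of generality.
1. B is the midpoint of EL ⇒ B = (1/2, 1/2)
2. Z is the centroid of triangle LEW ⇒ Z = (1/3, 1/3)
3. Q is the midpoint of EW ⇒ Q = (0, 1/2)
4. G is the centroid of triangle BZE ⇒ G = (5/18, 11/18)
line QG meets ZE at S = (5/24, 7/12)
G = Q + t·(S−Q) with t = 4/3, so QG:GS = 4/3:-1/3

QG:GS = -4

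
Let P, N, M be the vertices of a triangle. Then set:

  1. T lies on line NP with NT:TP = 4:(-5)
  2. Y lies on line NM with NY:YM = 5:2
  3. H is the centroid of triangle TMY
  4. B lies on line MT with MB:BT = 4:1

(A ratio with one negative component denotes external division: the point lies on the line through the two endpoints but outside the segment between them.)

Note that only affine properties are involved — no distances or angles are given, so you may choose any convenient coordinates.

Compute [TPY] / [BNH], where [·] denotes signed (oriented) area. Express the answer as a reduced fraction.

[TPY]:[BNH] = 375/164

Set P = (0, 0), N = (1, 0), M = (0, 1); any affine frame gives the same invariant.
1. T lies on line NP with NT:TP = 4:(-5) ⇒ T = (5, 0)
2. Y lies on line NM with NY:YM = 5:2 ⇒ Y = (2/7, 5/7)
3. H is the centroid of triangle TMY ⇒ H = (37/21, 4/7)
4. B lies on line MT with MB:BT = 4:1 ⇒ B = (4, 1/5)
2·[TPY] = -25/7, 2·[BNH] = -164/105
[TPY]:[BNH] = -25/7:-164/105 = 375/164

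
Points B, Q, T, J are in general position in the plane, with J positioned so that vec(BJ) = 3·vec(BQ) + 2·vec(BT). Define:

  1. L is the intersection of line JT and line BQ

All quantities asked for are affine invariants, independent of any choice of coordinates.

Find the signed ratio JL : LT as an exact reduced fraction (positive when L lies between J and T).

JL:LT = -2

Assign B = (0, 0), Q = (1, 0), T = (0, 1), J = (3, 2) — the answer is frame-independent, so this choice is without loss of generality.
1. L is the intersection of line JT and line BQ ⇒ L = (-3, 0)
L = J + t·(T−J) with t = 2, so JL:LT = t:(1−t) = 2:-1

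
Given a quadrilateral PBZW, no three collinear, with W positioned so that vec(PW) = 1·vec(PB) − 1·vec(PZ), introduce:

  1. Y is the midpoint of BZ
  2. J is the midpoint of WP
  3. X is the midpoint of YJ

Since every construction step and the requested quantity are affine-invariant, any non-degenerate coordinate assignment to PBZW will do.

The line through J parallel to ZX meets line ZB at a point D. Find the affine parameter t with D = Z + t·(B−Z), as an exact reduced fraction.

t = -1/2

Set P = (0, 0), B = (1, 0), Z = (0, 1), W = (1, -1); any affine frame gives the same invariant.
1. Y is the midpoint of BZ ⇒ Y = (1/2, 1/2)
2. J is the midpoint of WP ⇒ J = (1/2, -1/2)
3. X is the midpoint of YJ ⇒ X = (1/2, 0)
through J parallel to ZX: direction (1/2, -1); meets ZB at D = (-1/2, 3/2)
D = Z + t·(B−Z) with t = -1/2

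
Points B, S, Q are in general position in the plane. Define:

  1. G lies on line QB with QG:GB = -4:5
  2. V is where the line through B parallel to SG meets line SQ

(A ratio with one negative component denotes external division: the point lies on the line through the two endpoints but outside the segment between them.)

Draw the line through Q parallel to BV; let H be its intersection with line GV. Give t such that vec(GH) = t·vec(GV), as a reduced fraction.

t = 4/5

Choose coordinates B = (0, 0), S = (1, 0), Q = (0, 1).
1. G lies on line QB with QG:GB = -4:5 ⇒ G = (0, 5)
2. V is where the line through B parallel to SG meets line SQ ⇒ V = (-1/4, 5/4)
through Q parallel to BV: direction (-1/4, 5/4); meets GV at H = (-1/5, 2)
H = G + t·(V−G) with t = 4/5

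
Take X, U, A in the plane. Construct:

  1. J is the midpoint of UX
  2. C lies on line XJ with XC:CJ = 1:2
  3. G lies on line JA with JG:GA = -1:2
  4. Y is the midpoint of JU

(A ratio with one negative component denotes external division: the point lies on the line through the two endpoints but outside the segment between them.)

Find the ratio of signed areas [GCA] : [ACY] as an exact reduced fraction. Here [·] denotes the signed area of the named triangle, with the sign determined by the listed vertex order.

[GCA]:[ACY] = -8/7

Choose coordinates X = (0, 0), U = (1, 0), A = (0, 1).
1. J is the midpoint of UX ⇒ J = (1/2, 0)
2. C lies on line XJ with XC:CJ = 1:2 ⇒ C = (1/6, 0)
3. G lies on line JA with JG:GA = -1:2 ⇒ G = (1, -1)
4. Y is the midpoint of JU ⇒ Y = (3/4, 0)
2·[GCA] = -2/3, 2·[ACY] = 7/12
[GCA]:[ACY] = -2/3:7/12 = -8/7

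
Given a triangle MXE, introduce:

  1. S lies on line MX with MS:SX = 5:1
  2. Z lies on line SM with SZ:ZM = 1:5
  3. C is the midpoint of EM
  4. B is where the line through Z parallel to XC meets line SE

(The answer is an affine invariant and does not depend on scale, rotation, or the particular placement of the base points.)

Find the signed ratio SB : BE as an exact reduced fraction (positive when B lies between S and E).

SB:BE = -5/47

Choose coordinates M = (0, 0), X = (1, 0), E = (0, 1).
1. S lies on line MX with MS:SX = 5:1 ⇒ S = (5/6, 0)
2. Z lies on line SM with SZ:ZM = 1:5 ⇒ Z = (25/36, 0)
3. C is the midpoint of EM ⇒ C = (0, 1/2)
4. B is where the line through Z parallel to XC meets line SE ⇒ B = (235/252, -5/42)
B = S + t·(E−S) with t = -5/42, so SB:BE = t:(1−t) = -5/42:47/42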